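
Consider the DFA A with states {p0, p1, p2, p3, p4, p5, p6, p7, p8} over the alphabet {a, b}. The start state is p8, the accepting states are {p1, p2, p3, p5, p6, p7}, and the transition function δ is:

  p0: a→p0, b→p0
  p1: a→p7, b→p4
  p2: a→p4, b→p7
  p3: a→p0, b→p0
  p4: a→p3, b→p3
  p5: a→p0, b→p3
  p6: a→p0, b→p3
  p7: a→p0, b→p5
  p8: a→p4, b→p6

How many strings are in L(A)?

The useful subgraph on states {p3, p4, p6, p8} is acyclic, so L(A) is finite; the longest accepting path visits 3 useful states, giving maximum string length 2.
Counting accepting paths from p8 by length: 1 of length 1, 3 of length 2. Total 4.

4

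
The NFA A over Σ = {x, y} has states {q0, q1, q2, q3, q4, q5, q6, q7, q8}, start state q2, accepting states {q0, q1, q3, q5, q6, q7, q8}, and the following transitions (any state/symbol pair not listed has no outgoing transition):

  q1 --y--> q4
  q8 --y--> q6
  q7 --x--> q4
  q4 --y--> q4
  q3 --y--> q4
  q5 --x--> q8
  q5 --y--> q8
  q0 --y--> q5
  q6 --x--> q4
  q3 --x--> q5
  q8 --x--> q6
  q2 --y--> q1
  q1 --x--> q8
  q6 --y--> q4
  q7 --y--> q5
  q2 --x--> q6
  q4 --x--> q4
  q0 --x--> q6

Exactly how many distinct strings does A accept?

The useful subgraph on states {q1, q2, q6, q8} is acyclic, so L(A) is finite; the longest accepting path visits 4 useful states, giving maximum string length 3.
Counting accepting paths from q2 by length: 2 of length 1, 1 of length 2, 2 of length 3. Total 5.

5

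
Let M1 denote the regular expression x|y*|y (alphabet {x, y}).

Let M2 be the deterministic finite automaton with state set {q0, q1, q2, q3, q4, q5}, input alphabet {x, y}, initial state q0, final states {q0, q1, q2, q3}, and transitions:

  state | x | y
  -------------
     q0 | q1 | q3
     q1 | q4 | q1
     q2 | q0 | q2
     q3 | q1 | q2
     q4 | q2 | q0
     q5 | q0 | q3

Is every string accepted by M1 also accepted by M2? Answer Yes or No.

Yes

Converting the expression M1 to a DFA (subset construction, then merging equivalent states) gives the minimal DFA with states {r0, r1, r2, r3}, start state r0, accepting states {r0, r1, r2} and transitions r0: x→r1, y→r2; r1: x→r3, y→r3; r2: x→r3, y→r2; r3: x→r3, y→r3.
Exploring the product automaton M1 × M2 from the start pair (r0, q0), following both machines on each input symbol, reaches 9 state pairs: (r0, q0), (r1, q1), (r2, q3), (r3, q4), (r3, q1), (r2, q2), (r3, q2), (r3, q0), (r3, q3).
M1 accepts in {r0, r1, r2} and M2 accepts in {q0, q1, q2, q3}. The reachable pairs whose M1-component is accepting are (r0, q0), (r1, q1), (r2, q3), (r2, q2); in each of them the M2-component is accepting too, so the product for L(M1) \ L(M2) (M1-component accepting, M2-component rejecting) has no reachable accepting pair and the difference is empty.
Hence every string in L(M1) is also in L(M2).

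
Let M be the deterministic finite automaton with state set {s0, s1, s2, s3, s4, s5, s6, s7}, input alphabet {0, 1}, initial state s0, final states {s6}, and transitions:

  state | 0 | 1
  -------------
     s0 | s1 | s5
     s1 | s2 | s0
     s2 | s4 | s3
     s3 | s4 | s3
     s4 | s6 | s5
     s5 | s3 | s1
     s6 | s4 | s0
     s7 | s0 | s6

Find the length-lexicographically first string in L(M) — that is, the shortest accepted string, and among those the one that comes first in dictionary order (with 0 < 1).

A breadth-first search from s0 reaches an accepting state first via the path s0 → s1 → s2 → s4 → s6 on input 0000.
No string of length < 4 is accepted (BFS exhausts all shorter strings without reaching an accepting state), and 0000 is the lexicographically least accepting string of length 4.

0000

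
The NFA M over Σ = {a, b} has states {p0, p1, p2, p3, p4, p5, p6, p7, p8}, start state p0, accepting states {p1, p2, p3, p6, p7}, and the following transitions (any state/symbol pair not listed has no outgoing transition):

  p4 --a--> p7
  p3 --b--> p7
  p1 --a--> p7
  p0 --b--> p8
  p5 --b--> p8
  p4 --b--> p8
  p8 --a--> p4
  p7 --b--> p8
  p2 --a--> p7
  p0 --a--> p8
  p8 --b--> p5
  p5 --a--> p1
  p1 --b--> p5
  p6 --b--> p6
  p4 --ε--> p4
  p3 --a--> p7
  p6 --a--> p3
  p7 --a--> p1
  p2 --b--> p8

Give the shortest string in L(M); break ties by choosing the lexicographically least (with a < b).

A breadth-first search from p0 reaches an accepting state first via the path p0 → p8 → p4 → p7 on input aaa.
No string of length < 3 is accepted (BFS exhausts all shorter strings without reaching an accepting state), and aaa is the lexicographically least accepting string of length 3.

aaa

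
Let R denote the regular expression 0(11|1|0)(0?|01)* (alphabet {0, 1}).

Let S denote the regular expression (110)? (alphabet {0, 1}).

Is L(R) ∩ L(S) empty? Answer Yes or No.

Yes

Converting the expression R to a DFA (subset construction, then merging equivalent states) gives the minimal DFA with states {r0, r1, r2, r3, r4}, start state r0, accepting states {r3, r4} and transitions r0: 0→r1, 1→r2; r1: 0→r3, 1→r4; r2: 0→r2, 1→r2; r3: 0→r4, 1→r2; r4: 0→r4, 1→r3.
Converting the expression S to a DFA (subset construction, then merging equivalent states) gives the minimal DFA with states {s0, s1, s2, s3, s4}, start state s0, accepting states {s0, s4} and transitions s0: 0→s1, 1→s2; s1: 0→s1, 1→s1; s2: 0→s1, 1→s3; s3: 0→s4, 1→s1; s4: 0→s1, 1→s1.
Exploring the product automaton R × S from the start pair (r0, s0), following both machines on each input symbol, reaches 8 state pairs: (r0, s0), (r1, s1), (r2, s2), (r3, s1), (r4, s1), (r2, s1), (r2, s3), (r2, s4).
R accepts in {r3, r4} and S accepts in {s0, s4}; no reachable pair has both components accepting, so no string drives both machines to acceptance simultaneously and L(R) ∩ L(S) = ∅.
So no string is accepted by both, and the intersection is empty.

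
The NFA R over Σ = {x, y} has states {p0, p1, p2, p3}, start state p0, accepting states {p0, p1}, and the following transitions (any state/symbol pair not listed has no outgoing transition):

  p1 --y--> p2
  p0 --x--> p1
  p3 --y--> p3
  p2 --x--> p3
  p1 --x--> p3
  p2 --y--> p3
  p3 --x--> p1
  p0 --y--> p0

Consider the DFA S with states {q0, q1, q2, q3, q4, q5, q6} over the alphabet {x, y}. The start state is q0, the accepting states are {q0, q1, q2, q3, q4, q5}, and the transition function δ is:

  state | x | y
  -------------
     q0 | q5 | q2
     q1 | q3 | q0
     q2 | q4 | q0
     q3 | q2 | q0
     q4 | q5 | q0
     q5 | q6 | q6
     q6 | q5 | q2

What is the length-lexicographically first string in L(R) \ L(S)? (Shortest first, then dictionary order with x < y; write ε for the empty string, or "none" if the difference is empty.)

xyxx

The string xyxx is accepted by R but not by S.
No shorter string lies in the difference, and xyxx is the lexicographically first length-4 string in L(R) \ L(S).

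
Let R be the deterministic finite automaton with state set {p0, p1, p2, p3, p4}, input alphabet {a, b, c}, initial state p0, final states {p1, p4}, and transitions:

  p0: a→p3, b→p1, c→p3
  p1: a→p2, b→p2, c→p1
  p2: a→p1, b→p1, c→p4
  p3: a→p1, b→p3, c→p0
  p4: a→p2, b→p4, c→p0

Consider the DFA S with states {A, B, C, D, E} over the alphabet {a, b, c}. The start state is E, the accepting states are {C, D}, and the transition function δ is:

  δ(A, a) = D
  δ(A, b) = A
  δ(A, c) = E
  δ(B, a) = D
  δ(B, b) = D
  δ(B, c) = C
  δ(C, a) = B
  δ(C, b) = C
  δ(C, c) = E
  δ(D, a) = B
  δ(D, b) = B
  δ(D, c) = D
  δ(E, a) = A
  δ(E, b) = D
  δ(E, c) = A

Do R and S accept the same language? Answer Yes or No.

Exploring the product automaton R × S from the start pair (p0, E), following both machines on each input symbol, reaches 5 state pairs: (p0, E), (p3, A), (p1, D), (p2, B), (p4, C).
R accepts in {p1, p4} and S accepts in {C, D}. In every reachable pair the two components are either both accepting — (p1, D), (p4, C) — or both non-accepting, so no string is accepted by exactly one of the machines: L(R) \ L(S) and L(S) \ L(R) are both empty.
Hence every string is accepted by R iff it is accepted by S, and the two languages coincide.

Yes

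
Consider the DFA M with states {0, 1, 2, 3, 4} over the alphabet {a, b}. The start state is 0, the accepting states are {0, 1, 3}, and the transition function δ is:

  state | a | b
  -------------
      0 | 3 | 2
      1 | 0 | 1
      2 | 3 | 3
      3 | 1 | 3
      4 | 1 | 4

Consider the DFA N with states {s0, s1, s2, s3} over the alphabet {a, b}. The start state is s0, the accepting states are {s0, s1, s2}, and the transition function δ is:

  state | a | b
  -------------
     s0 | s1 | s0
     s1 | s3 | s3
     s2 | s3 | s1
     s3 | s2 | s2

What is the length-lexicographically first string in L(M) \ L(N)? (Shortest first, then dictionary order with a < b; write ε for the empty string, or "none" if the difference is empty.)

The string aa is accepted by M but not by N.
No shorter string lies in the difference, and aa is the lexicographically first length-2 string in L(M) \ L(N).

aa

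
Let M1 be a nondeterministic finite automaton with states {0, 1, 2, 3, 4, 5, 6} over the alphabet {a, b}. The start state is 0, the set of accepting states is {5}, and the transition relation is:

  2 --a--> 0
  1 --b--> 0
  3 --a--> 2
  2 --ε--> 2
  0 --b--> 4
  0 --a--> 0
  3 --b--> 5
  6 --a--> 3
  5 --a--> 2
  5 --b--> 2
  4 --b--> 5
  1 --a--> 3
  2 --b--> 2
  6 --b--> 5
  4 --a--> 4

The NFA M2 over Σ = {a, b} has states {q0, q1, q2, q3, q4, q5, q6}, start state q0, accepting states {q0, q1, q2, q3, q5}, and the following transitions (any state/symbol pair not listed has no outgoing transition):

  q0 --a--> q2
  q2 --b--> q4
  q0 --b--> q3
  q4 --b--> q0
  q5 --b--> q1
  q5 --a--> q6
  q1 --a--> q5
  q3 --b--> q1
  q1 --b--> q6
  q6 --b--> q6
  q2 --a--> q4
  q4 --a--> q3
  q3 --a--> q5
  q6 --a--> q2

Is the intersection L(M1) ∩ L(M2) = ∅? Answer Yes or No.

No

The string bb is accepted by both M1 and M2.
Hence L(M1) ∩ L(M2) ≠ ∅.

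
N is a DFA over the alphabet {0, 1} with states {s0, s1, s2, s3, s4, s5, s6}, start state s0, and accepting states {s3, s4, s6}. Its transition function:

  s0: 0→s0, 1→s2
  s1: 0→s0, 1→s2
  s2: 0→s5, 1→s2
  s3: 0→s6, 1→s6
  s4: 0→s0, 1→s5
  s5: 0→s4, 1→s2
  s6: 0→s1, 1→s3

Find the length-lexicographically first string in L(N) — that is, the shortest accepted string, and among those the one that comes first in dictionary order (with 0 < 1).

100

A breadth-first search from s0 reaches an accepting state first via the path s0 → s2 → s5 → s4 on input 100.
No string of length < 3 is accepted (BFS exhausts all shorter strings without reaching an accepting state), and 100 is the lexicographically least accepting string of length 3.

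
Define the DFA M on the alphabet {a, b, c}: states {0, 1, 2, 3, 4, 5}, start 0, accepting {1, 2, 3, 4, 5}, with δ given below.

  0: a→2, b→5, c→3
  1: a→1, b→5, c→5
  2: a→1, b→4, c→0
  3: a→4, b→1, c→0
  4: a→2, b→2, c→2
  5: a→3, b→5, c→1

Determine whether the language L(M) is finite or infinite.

infinite

State 0 is reachable from the start and can reach an accepting state, and it lies on the cycle 0 → 2 → 0.
Traversing that cycle any number of times yields accepted strings of unbounded length, so the language is infinite.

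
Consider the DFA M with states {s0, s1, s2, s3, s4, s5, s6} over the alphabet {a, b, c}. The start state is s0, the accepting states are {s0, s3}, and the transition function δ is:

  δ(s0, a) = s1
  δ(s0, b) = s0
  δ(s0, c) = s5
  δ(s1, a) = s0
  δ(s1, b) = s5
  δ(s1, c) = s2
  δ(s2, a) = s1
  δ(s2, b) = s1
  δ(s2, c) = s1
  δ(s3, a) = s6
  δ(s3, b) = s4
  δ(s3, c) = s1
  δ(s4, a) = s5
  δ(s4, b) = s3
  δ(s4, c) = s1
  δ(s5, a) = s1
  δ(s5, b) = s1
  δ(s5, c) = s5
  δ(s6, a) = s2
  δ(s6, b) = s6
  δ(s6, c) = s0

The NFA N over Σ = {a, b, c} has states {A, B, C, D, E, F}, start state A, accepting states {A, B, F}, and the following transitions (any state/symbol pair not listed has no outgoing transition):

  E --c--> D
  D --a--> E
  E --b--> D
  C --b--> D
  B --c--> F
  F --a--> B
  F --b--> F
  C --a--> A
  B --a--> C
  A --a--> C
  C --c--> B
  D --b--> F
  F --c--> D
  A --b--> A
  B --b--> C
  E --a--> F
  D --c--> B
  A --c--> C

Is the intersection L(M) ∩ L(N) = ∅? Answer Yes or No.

No

The empty string ε is accepted by both M and N.
Hence L(M) ∩ L(N) ≠ ∅.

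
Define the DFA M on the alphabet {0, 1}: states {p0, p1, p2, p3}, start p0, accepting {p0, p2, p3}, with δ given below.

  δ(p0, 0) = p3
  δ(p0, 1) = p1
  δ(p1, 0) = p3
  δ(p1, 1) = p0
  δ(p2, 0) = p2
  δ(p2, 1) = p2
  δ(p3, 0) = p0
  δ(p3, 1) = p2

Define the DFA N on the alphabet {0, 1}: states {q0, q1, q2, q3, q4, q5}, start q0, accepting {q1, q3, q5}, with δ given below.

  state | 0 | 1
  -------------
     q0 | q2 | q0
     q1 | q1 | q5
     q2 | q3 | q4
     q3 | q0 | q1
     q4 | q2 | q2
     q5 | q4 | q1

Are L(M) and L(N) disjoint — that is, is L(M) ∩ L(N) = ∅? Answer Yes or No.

No

The string 00 is accepted by both M and N.
Hence L(M) ∩ L(N) ≠ ∅.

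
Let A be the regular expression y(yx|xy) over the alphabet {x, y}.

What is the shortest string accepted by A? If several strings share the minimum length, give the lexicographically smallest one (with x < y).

yxy

By inspection of the expression, no string of length less than 3 matches, and yxy is the lexicographically first match of length 3.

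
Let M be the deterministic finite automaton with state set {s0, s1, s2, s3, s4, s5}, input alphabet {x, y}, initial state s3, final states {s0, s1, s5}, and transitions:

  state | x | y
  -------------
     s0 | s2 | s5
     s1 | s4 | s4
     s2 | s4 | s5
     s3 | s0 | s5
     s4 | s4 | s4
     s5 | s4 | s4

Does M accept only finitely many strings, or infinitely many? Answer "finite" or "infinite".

finite

The useful states (reachable from s3 and able to reach an accepting state) are {s0, s2, s3, s5}.
Restricted to these states the transition graph has no cycle, so every accepting path has bounded length and L is finite.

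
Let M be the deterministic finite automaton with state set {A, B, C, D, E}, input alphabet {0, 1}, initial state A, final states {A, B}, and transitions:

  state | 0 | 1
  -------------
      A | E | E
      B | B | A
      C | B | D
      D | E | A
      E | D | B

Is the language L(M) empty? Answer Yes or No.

No

The empty string ε is accepted: the run A ends in the accepting state A.
Since at least one string is accepted, L(M) is not empty.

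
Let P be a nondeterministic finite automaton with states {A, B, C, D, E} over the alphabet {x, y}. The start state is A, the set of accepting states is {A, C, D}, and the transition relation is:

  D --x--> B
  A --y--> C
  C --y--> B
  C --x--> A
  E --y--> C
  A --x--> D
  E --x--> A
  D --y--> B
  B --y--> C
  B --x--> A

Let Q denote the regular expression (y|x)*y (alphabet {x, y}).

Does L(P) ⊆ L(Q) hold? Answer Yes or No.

The empty string ε is in L(P) but not in L(Q).
So L(P) ⊄ L(Q).

No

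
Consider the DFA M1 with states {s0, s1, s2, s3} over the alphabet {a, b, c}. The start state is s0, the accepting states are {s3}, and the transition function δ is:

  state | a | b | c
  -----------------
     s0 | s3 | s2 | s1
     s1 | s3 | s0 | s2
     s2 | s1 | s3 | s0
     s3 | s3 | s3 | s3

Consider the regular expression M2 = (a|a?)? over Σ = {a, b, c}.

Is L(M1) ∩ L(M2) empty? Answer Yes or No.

No

The string a is accepted by both M1 and M2.
Hence L(M1) ∩ L(M2) ≠ ∅.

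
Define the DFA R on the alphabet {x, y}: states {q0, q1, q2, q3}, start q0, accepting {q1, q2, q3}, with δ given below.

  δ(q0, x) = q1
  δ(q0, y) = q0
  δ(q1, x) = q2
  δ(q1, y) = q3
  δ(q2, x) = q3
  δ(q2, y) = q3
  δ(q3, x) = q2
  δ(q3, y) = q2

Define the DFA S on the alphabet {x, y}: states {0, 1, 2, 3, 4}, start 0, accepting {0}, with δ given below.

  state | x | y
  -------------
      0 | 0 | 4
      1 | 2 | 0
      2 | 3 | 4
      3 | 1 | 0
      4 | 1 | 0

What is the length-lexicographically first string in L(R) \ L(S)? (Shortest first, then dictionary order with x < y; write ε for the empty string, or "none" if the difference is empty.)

The string xy is accepted by R but not by S.
No shorter string lies in the difference, and xy is the lexicographically first length-2 string in L(R) \ L(S).

xy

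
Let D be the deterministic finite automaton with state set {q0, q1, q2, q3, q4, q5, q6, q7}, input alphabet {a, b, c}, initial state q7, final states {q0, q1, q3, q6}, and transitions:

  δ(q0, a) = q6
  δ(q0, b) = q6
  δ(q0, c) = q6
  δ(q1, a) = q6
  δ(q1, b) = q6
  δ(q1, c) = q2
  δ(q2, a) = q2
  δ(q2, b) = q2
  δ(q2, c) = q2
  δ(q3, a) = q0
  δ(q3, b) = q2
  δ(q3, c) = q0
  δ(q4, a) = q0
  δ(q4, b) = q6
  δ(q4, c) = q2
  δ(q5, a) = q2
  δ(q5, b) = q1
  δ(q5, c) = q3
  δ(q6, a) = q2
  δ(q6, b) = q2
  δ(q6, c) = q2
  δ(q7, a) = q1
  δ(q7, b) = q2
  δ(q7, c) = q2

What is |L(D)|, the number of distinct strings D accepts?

3

The useful subgraph on states {q1, q6, q7} is acyclic, so L(D) is finite; the longest accepting path visits 3 useful states, giving maximum string length 2.
Counting accepting paths from q7 by length: 1 of length 1, 2 of length 2. Total 3.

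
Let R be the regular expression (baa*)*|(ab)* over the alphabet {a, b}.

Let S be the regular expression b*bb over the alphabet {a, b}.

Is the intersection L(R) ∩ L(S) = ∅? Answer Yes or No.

Converting the expression R to a DFA (subset construction, then merging equivalent states) gives the minimal DFA with states {r0, r1, r2, r3, r4, r5}, start state r0, accepting states {r0, r4, r5} and transitions r0: a→r1, b→r2; r1: a→r3, b→r4; r2: a→r5, b→r3; r3: a→r3, b→r3; r4: a→r1, b→r3; r5: a→r5, b→r2.
Converting the expression S to a DFA (subset construction, then merging equivalent states) gives the minimal DFA with states {s0, s1, s2, s3}, start state s0, accepting states {s3} and transitions s0: a→s1, b→s2; s1: a→s1, b→s1; s2: a→s1, b→s3; s3: a→s1, b→s3.
Exploring the product automaton R × S from the start pair (r0, s0), following both machines on each input symbol, reaches 8 state pairs: (r0, s0), (r1, s1), (r2, s2), (r3, s1), (r4, s1), (r5, s1), (r3, s3), (r2, s1).
R accepts in {r0, r4, r5} and S accepts in {s3}; no reachable pair has both components accepting, so no string drives both machines to acceptance simultaneously and L(R) ∩ L(S) = ∅.
So no string is accepted by both, and the intersection is empty.

Yes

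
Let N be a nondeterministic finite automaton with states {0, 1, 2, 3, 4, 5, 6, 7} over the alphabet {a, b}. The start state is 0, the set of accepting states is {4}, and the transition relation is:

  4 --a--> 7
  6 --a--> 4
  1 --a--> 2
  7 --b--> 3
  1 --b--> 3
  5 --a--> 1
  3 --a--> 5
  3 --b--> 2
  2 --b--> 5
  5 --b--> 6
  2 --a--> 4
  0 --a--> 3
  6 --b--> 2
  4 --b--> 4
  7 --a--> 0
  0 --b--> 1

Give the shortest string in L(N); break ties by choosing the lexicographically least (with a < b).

A breadth-first search from 0 reaches an accepting state first via the path 0 → 3 → 2 → 4 on input aba.
No string of length < 3 is accepted (BFS exhausts all shorter strings without reaching an accepting state), and aba is the lexicographically least accepting string of length 3.

aba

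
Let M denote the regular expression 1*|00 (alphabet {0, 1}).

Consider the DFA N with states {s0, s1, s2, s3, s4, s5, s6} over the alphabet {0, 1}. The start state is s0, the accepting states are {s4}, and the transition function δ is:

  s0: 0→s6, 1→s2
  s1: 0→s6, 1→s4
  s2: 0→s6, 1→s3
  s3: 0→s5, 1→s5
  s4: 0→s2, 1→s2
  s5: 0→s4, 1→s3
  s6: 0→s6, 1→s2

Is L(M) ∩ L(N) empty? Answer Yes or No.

Converting the expression M to a DFA (subset construction, then merging equivalent states) gives the minimal DFA with states {m0, m1, m2, m3, m4}, start state m0, accepting states {m0, m2, m3} and transitions m0: 0→m1, 1→m2; m1: 0→m3, 1→m4; m2: 0→m4, 1→m2; m3: 0→m4, 1→m4; m4: 0→m4, 1→m4.
Exploring the product automaton M × N from the start pair (m0, s0), following both machines on each input symbol, reaches 11 state pairs: (m0, s0), (m1, s6), (m2, s2), (m3, s6), (m4, s2), (m4, s6), (m2, s3), (m4, s3), (m4, s5), (m2, s5), (m4, s4).
M accepts in {m0, m2, m3} and N accepts in {s4}; no reachable pair has both components accepting, so no string drives both machines to acceptance simultaneously and L(M) ∩ L(N) = ∅.
So no string is accepted by both, and the intersection is empty.

Yes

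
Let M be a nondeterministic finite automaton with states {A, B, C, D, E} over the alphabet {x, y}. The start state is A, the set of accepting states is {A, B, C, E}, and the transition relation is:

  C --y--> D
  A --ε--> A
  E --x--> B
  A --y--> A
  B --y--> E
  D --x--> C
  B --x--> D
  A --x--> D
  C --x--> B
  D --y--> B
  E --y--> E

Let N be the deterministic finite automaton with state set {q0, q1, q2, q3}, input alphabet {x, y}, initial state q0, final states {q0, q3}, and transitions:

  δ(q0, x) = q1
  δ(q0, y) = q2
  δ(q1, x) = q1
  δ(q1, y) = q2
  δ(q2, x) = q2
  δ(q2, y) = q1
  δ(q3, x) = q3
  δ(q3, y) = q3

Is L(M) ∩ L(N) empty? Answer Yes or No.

No

The empty string ε is accepted by both M and N.
Hence L(M) ∩ L(N) ≠ ∅.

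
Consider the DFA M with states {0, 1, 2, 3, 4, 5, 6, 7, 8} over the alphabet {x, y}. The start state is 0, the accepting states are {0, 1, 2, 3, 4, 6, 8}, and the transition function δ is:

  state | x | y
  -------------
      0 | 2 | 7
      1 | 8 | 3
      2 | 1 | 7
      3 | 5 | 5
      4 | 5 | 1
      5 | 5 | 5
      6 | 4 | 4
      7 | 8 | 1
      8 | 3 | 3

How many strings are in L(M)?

23

The useful subgraph on states {0, 1, 2, 3, 7, 8} is acyclic, so L(M) is finite; the longest accepting path visits 6 useful states, giving maximum string length 5.
Counting accepting paths from 0 by length: 1 of length 0, 1 of length 1, 3 of length 2, 8 of length 3, 8 of length 4, 2 of length 5. Total 23.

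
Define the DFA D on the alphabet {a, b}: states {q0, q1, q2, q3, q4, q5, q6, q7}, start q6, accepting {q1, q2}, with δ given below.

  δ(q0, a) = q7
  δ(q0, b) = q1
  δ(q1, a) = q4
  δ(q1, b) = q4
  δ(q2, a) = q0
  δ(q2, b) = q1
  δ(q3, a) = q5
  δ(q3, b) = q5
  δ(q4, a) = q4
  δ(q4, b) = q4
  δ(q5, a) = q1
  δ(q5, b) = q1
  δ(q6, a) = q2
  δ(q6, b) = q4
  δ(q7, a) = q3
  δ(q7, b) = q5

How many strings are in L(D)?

The useful subgraph on states {q0, q1, q2, q3, q5, q6, q7} is acyclic, so L(D) is finite; the longest accepting path visits 7 useful states, giving maximum string length 6.
Counting accepting paths from q6 by length: 1 of length 1, 1 of length 2, 1 of length 3, 2 of length 5, 4 of length 6. Total 9.

9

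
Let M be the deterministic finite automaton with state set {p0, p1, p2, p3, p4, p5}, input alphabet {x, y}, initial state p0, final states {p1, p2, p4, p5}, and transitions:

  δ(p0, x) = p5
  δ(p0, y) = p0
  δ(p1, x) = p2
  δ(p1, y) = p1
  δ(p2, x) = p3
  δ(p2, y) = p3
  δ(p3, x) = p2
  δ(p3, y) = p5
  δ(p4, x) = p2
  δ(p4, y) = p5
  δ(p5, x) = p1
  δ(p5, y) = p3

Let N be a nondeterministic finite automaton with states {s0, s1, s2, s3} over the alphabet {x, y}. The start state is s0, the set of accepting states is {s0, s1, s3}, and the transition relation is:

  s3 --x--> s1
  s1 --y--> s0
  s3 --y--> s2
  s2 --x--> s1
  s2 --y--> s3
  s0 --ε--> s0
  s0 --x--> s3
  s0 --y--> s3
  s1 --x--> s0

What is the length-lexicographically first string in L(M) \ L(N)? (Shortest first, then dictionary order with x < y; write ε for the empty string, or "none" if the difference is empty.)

The string xxxxy is accepted by M but not by N.
No shorter string lies in the difference, and xxxxy is the lexicographically first length-5 string in L(M) \ L(N).

xxxxy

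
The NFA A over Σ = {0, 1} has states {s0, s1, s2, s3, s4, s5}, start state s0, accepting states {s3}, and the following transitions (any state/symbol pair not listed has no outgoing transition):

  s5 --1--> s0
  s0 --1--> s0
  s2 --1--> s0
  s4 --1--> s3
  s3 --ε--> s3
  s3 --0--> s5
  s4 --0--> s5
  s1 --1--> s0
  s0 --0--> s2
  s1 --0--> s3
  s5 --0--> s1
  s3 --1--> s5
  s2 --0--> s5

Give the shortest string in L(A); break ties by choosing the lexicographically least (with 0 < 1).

0000

A breadth-first search from s0 reaches an accepting state first via the path s0 → s2 → s5 → s1 → s3 on input 0000.
No string of length < 4 is accepted (BFS exhausts all shorter strings without reaching an accepting state), and 0000 is the lexicographically least accepting string of length 4.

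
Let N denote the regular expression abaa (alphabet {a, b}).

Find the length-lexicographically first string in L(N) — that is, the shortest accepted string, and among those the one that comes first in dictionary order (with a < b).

abaa

By inspection of the expression, no string of length less than 4 matches, and abaa is the lexicographically first match of length 4.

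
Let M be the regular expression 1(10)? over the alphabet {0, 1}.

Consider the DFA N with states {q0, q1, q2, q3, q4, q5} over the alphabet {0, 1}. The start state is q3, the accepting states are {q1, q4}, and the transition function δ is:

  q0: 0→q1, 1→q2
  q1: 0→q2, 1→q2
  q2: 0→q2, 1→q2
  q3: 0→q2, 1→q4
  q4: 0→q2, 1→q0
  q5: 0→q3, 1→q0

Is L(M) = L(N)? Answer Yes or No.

Converting the expression M to a DFA (subset construction, then merging equivalent states) gives the minimal DFA with states {m0, m1, m2, m3, m4}, start state m0, accepting states {m2, m4} and transitions m0: 0→m1, 1→m2; m1: 0→m1, 1→m1; m2: 0→m1, 1→m3; m3: 0→m4, 1→m1; m4: 0→m1, 1→m1.
Exploring the product automaton M × N from the start pair (m0, q3), following both machines on each input symbol, reaches 5 state pairs: (m0, q3), (m1, q2), (m2, q4), (m3, q0), (m4, q1).
M accepts in {m2, m4} and N accepts in {q1, q4}. In every reachable pair the two components are either both accepting — (m2, q4), (m4, q1) — or both non-accepting, so no string is accepted by exactly one of the machines: L(M) \ L(N) and L(N) \ L(M) are both empty.
Hence every string is accepted by M iff it is accepted by N, and the two languages coincide.

Yes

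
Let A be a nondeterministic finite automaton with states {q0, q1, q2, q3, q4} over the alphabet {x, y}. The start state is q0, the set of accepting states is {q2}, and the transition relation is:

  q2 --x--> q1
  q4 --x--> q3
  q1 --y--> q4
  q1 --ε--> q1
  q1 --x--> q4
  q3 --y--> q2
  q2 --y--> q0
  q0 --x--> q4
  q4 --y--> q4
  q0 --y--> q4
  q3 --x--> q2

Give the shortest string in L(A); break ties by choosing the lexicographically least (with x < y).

A breadth-first search from q0 reaches an accepting state first via the path q0 → q4 → q3 → q2 on input xxx.
No string of length < 3 is accepted (BFS exhausts all shorter strings without reaching an accepting state), and xxx is the lexicographically least accepting string of length 3.

xxx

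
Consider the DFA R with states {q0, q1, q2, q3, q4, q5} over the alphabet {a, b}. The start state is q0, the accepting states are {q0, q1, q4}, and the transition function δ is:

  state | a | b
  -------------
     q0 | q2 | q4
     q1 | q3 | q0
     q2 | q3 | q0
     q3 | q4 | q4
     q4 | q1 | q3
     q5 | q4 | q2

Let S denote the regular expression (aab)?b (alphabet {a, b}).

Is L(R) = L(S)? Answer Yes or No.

The empty string ε is accepted by R but rejected by S.
So L(R) ≠ L(S).

No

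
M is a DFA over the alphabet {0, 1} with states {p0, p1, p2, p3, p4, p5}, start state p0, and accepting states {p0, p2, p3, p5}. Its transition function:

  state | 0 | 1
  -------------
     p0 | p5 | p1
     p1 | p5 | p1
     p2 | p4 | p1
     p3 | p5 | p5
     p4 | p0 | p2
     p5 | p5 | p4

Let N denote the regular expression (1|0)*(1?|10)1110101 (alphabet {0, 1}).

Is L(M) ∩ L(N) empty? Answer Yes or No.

Converting the expression N to a DFA (subset construction, then merging equivalent states) gives the minimal DFA with states {n0, n1, n2, n3, n4, n5, n6, n7}, start state n0, accepting states {n7} and transitions n0: 0→n0, 1→n1; n1: 0→n0, 1→n2; n2: 0→n0, 1→n3; n3: 0→n4, 1→n3; n4: 0→n0, 1→n5; n5: 0→n6, 1→n2; n6: 0→n0, 1→n7; n7: 0→n0, 1→n2.
Exploring the product automaton M × N from the start pair (p0, n0), following both machines on each input symbol, reaches 13 state pairs: (p0, n0), (p5, n0), (p1, n1), (p4, n1), (p1, n2), (p2, n2), (p1, n3), (p4, n0), (p5, n4), (p2, n1), (p4, n5), (p0, n6), (p1, n7).
M accepts in {p0, p2, p3, p5} and N accepts in {n7}; no reachable pair has both components accepting, so no string drives both machines to acceptance simultaneously and L(M) ∩ L(N) = ∅.
So no string is accepted by both, and the intersection is empty.

Yes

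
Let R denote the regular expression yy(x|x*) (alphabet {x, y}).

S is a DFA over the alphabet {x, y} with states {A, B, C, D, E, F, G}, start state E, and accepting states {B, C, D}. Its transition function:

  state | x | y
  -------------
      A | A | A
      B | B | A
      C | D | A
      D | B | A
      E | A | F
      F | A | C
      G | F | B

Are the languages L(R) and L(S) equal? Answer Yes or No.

Converting the expression R to a DFA (subset construction, then merging equivalent states) gives the minimal DFA with states {r0, r1, r2, r3}, start state r0, accepting states {r3} and transitions r0: x→r1, y→r2; r1: x→r1, y→r1; r2: x→r1, y→r3; r3: x→r3, y→r1.
Exploring the product automaton R × S from the start pair (r0, E), following both machines on each input symbol, reaches 6 state pairs: (r0, E), (r1, A), (r2, F), (r3, C), (r3, D), (r3, B).
R accepts in {r3} and S accepts in {B, C, D}. In every reachable pair the two components are either both accepting — (r3, C), (r3, D), (r3, B) — or both non-accepting, so no string is accepted by exactly one of the machines: L(R) \ L(S) and L(S) \ L(R) are both empty.
Hence every string is accepted by R iff it is accepted by S, and the two languages coincide.

Yes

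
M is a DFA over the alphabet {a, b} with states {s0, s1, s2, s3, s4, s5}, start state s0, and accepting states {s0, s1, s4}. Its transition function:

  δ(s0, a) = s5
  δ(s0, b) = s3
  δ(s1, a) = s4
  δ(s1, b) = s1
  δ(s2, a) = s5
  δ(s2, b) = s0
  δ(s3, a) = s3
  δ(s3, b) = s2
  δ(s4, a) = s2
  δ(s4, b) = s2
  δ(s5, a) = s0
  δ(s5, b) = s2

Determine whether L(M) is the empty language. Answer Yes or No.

The empty string ε is accepted: the run s0 ends in the accepting state s0.
Since at least one string is accepted, L(M) is not empty.

No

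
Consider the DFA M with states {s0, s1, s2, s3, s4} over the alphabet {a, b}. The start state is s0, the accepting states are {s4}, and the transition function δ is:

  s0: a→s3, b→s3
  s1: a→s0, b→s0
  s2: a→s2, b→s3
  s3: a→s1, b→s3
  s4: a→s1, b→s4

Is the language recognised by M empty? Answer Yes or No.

Yes

The states reachable from the start state are {s0, s1, s3}.
None of the accepting states {s4} is reachable, so no string is accepted and L(M) = ∅.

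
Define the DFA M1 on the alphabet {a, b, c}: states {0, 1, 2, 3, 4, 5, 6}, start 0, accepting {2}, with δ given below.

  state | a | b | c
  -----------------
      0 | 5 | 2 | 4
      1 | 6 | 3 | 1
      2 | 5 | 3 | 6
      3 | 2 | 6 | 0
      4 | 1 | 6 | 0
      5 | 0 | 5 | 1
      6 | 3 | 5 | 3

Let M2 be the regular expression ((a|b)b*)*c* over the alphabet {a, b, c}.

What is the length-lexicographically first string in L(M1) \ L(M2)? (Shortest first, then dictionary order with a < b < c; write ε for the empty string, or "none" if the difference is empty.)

ccb

The string ccb is accepted by M1 but not by M2.
No shorter string lies in the difference, and ccb is the lexicographically first length-3 string in L(M1) \ L(M2).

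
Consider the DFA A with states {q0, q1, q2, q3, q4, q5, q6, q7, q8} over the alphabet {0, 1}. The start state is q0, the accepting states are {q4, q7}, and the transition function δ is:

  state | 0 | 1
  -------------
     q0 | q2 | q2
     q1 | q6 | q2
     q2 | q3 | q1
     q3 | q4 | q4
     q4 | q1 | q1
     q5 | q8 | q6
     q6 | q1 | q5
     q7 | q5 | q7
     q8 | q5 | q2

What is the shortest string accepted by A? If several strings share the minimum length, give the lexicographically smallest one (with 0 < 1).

000

A breadth-first search from q0 reaches an accepting state first via the path q0 → q2 → q3 → q4 on input 000.
No string of length < 3 is accepted (BFS exhausts all shorter strings without reaching an accepting state), and 000 is the lexicographically least accepting string of length 3.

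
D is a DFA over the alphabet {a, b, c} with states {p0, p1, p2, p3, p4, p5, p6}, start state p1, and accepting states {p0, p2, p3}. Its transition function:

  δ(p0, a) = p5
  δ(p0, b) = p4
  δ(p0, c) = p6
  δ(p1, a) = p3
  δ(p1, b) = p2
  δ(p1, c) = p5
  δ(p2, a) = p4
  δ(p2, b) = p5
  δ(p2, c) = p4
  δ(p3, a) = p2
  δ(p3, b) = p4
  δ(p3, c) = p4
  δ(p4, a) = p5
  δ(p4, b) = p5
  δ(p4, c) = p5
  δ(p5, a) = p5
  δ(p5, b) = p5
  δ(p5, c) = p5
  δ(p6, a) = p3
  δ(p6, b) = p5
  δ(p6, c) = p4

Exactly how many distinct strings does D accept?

3

The useful subgraph on states {p1, p2, p3} is acyclic, so L(D) is finite; the longest accepting path visits 3 useful states, giving maximum string length 2.
Counting accepting paths from p1 by length: 2 of length 1, 1 of length 2. Total 3.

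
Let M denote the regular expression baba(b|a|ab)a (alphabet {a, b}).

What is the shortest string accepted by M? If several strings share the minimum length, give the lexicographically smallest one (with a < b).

By inspection of the expression, no string of length less than 6 matches, and babaaa is the lexicographically first match of length 6.

babaaa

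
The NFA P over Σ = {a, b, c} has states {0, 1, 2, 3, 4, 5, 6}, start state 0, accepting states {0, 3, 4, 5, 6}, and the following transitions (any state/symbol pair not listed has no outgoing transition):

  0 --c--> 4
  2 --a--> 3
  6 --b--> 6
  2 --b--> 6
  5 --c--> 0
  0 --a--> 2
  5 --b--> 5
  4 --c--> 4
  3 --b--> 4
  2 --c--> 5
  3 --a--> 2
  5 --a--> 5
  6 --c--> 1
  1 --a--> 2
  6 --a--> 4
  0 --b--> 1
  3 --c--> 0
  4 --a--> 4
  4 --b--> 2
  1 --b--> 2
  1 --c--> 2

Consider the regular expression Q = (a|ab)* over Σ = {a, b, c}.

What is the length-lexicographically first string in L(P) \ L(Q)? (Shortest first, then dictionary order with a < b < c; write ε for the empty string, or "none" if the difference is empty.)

c

The string c is accepted by P but not by Q.
No shorter string lies in the difference, and c is the lexicographically first length-1 string in L(P) \ L(Q).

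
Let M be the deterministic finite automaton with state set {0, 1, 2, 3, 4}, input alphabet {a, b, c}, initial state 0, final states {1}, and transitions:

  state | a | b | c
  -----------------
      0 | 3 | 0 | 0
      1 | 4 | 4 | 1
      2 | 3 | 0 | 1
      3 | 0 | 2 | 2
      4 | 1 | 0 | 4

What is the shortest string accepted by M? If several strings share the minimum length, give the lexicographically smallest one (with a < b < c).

A breadth-first search from 0 reaches an accepting state first via the path 0 → 3 → 2 → 1 on input abc.
No string of length < 3 is accepted (BFS exhausts all shorter strings without reaching an accepting state), and abc is the lexicographically least accepting string of length 3.

abc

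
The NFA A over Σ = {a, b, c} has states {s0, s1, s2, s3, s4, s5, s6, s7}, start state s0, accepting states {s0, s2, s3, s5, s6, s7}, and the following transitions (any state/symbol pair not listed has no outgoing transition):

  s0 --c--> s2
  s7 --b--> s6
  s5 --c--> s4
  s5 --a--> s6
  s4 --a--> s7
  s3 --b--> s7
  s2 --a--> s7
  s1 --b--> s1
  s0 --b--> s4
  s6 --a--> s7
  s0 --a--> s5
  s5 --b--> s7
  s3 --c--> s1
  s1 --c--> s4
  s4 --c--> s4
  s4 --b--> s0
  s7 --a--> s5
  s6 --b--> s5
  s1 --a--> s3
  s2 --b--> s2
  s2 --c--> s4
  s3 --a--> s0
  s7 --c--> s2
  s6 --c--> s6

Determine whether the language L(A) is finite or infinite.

State s2 is reachable from the start and can reach an accepting state, and it lies on the cycle s2 → s2.
Traversing that cycle any number of times yields accepted strings of unbounded length, so the language is infinite.

infinite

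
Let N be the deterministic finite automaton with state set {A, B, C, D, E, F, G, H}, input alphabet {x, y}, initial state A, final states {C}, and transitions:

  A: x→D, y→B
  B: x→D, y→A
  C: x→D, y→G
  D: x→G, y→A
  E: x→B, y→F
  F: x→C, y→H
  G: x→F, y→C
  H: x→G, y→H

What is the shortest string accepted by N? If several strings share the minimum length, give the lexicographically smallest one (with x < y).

A breadth-first search from A reaches an accepting state first via the path A → D → G → C on input xxy.
No string of length < 3 is accepted (BFS exhausts all shorter strings without reaching an accepting state), and xxy is the lexicographically least accepting string of length 3.

xxy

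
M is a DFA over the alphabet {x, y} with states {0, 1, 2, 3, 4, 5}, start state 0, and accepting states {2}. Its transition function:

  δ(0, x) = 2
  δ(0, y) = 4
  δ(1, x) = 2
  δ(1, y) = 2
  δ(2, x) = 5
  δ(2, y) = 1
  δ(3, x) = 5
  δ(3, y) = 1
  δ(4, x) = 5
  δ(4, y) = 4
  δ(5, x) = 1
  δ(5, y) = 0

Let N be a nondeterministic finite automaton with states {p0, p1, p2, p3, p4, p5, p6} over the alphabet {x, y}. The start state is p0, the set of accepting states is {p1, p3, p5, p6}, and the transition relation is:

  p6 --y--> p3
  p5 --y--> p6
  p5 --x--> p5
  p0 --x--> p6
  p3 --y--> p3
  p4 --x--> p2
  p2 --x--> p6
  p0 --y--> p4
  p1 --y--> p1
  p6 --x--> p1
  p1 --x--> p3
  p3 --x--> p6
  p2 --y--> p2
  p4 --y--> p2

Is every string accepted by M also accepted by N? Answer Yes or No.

Exploring the product automaton M × N from the start pair (0, p0), following both machines on each input symbol, reaches 18 state pairs: (0, p0), (2, p6), (4, p4), (5, p1), (1, p3), (5, p2), (4, p2), (0, p1), (2, p3), (1, p6), (0, p2), (5, p6), (4, p1), (2, p1), (1, p1), (0, p3), (5, p3), (4, p3).
M accepts in {2} and N accepts in {p1, p3, p5, p6}. The reachable pairs whose M-component is accepting are (2, p6), (2, p3), (2, p1); in each of them the N-component is accepting too, so the product for L(M) \ L(N) (M-component accepting, N-component rejecting) has no reachable accepting pair and the difference is empty.
Hence every string in L(M) is also in L(N).

Yes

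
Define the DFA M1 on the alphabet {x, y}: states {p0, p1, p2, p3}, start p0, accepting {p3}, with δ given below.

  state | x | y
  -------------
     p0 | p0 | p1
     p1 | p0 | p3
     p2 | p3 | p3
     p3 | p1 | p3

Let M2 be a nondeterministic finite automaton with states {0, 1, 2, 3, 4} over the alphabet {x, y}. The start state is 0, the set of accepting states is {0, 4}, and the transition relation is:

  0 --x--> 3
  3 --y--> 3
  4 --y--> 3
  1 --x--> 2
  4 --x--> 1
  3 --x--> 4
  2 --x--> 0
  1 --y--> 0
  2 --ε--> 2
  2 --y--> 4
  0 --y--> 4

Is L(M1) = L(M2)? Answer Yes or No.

The string yy is accepted by M1 but rejected by M2.
So L(M1) ≠ L(M2).

No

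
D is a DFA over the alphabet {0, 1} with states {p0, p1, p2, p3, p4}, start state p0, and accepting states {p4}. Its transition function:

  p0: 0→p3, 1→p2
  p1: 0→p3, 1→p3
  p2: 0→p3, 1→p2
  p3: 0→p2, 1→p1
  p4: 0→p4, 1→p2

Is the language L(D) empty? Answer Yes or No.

The states reachable from the start state are {p0, p1, p2, p3}.
None of the accepting states {p4} is reachable, so no string is accepted and L(D) = ∅.

Yes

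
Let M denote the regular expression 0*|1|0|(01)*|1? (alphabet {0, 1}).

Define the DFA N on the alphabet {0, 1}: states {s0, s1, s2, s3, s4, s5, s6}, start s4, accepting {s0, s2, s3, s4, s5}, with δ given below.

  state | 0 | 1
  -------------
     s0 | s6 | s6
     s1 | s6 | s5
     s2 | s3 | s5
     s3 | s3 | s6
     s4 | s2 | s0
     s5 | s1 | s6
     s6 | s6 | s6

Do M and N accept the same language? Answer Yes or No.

Yes

Converting the expression M to a DFA (subset construction, then merging equivalent states) gives the minimal DFA with states {m0, m1, m2, m3, m4, m5, m6}, start state m0, accepting states {m0, m1, m2, m3, m4} and transitions m0: 0→m1, 1→m2; m1: 0→m3, 1→m4; m2: 0→m5, 1→m5; m3: 0→m3, 1→m5; m4: 0→m6, 1→m5; m5: 0→m5, 1→m5; m6: 0→m5, 1→m4.
Exploring the product automaton M × N from the start pair (m0, s4), following both machines on each input symbol, reaches 7 state pairs: (m0, s4), (m1, s2), (m2, s0), (m3, s3), (m4, s5), (m5, s6), (m6, s1).
M accepts in {m0, m1, m2, m3, m4} and N accepts in {s0, s2, s3, s4, s5}. In every reachable pair the two components are either both accepting — (m0, s4), (m1, s2), (m2, s0), (m3, s3), (m4, s5) — or both non-accepting, so no string is accepted by exactly one of the machines: L(M) \ L(N) and L(N) \ L(M) are both empty.
Hence every string is accepted by M iff it is accepted by N, and the two languages coincide.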